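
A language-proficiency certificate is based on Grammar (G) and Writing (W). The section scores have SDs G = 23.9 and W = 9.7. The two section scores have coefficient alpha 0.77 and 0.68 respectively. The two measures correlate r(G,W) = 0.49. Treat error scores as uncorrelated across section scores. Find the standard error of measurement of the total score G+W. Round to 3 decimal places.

Var(total) = 665.3 + 227.193 = 892.493.
True-score variance = 503.813 + 227.193 = 731.006, so reliability = 0.8191.
Error variance = 892.493 − 731.006 = 161.487; SEM = √161.487 = 12.708.

12.708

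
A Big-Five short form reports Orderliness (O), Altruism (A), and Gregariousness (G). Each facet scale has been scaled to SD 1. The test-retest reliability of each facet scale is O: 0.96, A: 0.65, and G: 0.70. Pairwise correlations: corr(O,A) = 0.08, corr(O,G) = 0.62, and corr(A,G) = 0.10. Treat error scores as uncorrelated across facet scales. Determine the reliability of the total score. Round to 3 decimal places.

Var(O+A+G) = 3 + 2·[0.08 + 0.62 + 0.10] = 3 + 1.6 = 4.6.
With uncorrelated errors the cross-covariances are all true-score covariance, so they carry over unchanged; only the diagonal terms shrink to ρᵢσᵢ².
True-score variance = [0.96 + 0.65 + 0.70] + 1.6 = 2.31 + 1.6 = 3.91.
Reliability = 3.91 / 4.6 = 0.850.

0.850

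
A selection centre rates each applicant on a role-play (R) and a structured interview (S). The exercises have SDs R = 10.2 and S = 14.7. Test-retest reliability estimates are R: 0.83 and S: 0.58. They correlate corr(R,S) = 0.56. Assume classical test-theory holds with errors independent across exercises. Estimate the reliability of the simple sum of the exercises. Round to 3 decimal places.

0.778

Var(R+S) = 10.2² + 14.7² + 2·[10.2·14.7·0.56] = 320.13 + 167.933 = 488.063.
With uncorrelated errors the cross-covariances are all true-score covariance, so they carry over unchanged; only the diagonal terms shrink to ρᵢσᵢ².
True-score variance = [10.2²·0.83 + 14.7²·0.58] + 167.933 = 211.685 + 167.933 = 379.618.
Reliability = 379.618 / 488.063 = 0.778.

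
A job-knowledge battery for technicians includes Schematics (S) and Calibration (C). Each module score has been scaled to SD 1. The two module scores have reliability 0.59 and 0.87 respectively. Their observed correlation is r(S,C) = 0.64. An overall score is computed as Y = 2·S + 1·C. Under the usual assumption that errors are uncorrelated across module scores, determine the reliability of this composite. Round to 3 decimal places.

0.766

Var(Y) = 2² + 1 + 2·[2·0.64] = 5 + 2.56 = 7.56.
Under uncorrelated errors the observed covariances equal the true-score covariances, so only the own-variance terms attenuate.
True-score variance = [2²·0.59 + 0.87] + 2.56 = 3.23 + 2.56 = 5.79.
Reliability = 5.79 / 7.56 = 0.766.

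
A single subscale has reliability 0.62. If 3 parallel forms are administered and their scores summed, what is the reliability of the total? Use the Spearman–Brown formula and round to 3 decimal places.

0.830

ρ_k = kρ / (1 + (k−1)ρ) = 3·0.62 / (1 + 2·0.62) = 1.860 / 2.240 = 0.830.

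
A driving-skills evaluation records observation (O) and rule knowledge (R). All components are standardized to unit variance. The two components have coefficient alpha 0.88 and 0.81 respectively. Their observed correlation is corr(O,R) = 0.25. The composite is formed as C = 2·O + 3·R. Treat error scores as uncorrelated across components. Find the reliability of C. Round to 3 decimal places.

Var(C) = 2² + 3² + 2·[6·0.25] = 13 + 3 = 16.
Under uncorrelated errors the observed covariances equal the true-score covariances, so only the own-variance terms attenuate.
True-score variance = [2²·0.88 + 3²·0.81] + 3 = 10.81 + 3 = 13.81.
Reliability = 13.81 / 16 = 0.863.

0.863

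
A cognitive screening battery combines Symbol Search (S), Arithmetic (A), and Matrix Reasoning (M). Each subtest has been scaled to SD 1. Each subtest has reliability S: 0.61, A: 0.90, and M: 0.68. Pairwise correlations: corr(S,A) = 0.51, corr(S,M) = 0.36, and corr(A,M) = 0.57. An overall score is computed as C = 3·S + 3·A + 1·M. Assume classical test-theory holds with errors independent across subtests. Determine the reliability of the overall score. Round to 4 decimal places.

0.8599

Var(C) = 3² + 3² + 1 + 2·[9·0.51 + 3·0.36 + 3·0.57] = 19 + 14.76 = 33.76.
Because errors are independent across components, Cov(Tᵢ,Tⱼ) = Cov(Xᵢ,Xⱼ); the off-diagonal part of the true-score variance is the same as above.
True-score variance = [3²·0.61 + 3²·0.90 + 0.68] + 14.76 = 14.27 + 14.76 = 29.03.
Reliability = 29.03 / 33.76 = 0.8599.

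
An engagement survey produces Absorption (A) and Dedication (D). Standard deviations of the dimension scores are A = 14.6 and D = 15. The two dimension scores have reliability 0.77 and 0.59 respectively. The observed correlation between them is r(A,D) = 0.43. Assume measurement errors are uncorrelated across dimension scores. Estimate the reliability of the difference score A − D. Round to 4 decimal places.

0.4345

Var(A−D) = 14.6² + 15² − 2·14.6·15·0.43 = 438.16 − 188.34 = 249.82.
With uncorrelated errors the cross-covariances are all true-score covariance, so they carry over unchanged; only the diagonal terms shrink to ρᵢσᵢ².
True-score variance = [14.6²·0.77 + 15²·0.59] − 188.34 = 296.883 − 188.34 = 108.543.
Reliability = 108.543 / 249.82 = 0.4345.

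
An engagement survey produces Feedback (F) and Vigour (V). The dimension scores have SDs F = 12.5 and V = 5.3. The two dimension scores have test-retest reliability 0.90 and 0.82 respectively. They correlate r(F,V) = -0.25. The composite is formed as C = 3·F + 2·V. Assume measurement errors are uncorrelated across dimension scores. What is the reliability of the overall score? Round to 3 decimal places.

Var(C) = 3²·12.5² + 2²·5.3² + 2·[6·12.5·5.3·(-0.25)] = 1518.61 − 198.75 = 1319.86.
With uncorrelated errors the cross-covariances are all true-score covariance, so they carry over unchanged; only the diagonal terms shrink to ρᵢσᵢ².
True-score variance = [3²·12.5²·0.90 + 2²·5.3²·0.82] − 198.75 = 1357.76 − 198.75 = 1159.01.
Reliability = 1159.01 / 1319.86 = 0.878.

0.878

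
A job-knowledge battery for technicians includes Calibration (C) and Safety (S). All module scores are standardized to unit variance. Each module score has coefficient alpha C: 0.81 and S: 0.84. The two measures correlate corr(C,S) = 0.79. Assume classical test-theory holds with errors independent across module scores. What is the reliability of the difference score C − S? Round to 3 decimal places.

Var(C−S) = 1 + 1 − 2·0.79 = 2 − 1.58 = 0.42.
Because errors are independent across components, Cov(Tᵢ,Tⱼ) = Cov(Xᵢ,Xⱼ); the off-diagonal part of the true-score variance is the same as above.
True-score variance = [0.81 + 0.84] − 1.58 = 1.65 − 1.58 = 0.07.
Reliability = 0.07 / 0.42 = 0.167.

0.167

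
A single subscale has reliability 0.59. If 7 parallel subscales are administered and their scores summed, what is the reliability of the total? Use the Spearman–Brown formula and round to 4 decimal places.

ρ_k = kρ / (1 + (k−1)ρ) = 7·0.59 / (1 + 6·0.59) = 4.130 / 4.540 = 0.9097.

0.9097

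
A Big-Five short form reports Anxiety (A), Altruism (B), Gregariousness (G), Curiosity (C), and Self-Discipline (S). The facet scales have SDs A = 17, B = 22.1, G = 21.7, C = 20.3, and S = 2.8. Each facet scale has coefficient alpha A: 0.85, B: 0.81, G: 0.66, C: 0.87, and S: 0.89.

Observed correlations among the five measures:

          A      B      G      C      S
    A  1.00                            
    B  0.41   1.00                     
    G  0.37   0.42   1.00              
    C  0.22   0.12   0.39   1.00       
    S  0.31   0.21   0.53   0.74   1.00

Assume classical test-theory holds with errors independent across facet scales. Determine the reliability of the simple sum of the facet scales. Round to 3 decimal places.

Var(A+B+G+C+S) = 17² + 22.1² + 21.7² + 20.3² + 2.8² + 2·[17·22.1·0.41 + 17·21.7·0.37 + 17·20.3·0.22 + 17·2.8·0.31 + 22.1·21.7·0.42 + 22.1·20.3·0.12 + 22.1·2.8·0.21 + 21.7·20.3·0.39 + 21.7·2.8·0.53 + 20.3·2.8·0.74] = 1668.23 + 1791.04 = 3459.27.
With uncorrelated errors the cross-covariances are all true-score covariance, so they carry over unchanged; only the diagonal terms shrink to ρᵢσᵢ².
True-score variance = [17²·0.85 + 22.1²·0.81 + 21.7²·0.66 + 20.3²·0.87 + 2.8²·0.89] + 1791.04 = 1317.55 + 1791.04 = 3108.59.
Reliability = 3108.59 / 3459.27 = 0.899.

0.899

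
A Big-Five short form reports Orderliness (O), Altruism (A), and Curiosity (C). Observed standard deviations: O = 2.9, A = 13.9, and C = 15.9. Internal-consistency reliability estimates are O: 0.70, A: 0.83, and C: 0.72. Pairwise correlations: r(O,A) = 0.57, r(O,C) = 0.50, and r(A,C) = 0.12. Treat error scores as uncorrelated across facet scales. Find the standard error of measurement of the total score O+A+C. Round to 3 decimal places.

Var(total) = 454.43 + 145.106 = 599.536.
True-score variance = 348.274 + 145.106 = 493.38, so reliability = 0.8229.
Error variance = 599.536 − 493.38 = 106.156; SEM = √106.156 = 10.303.

10.303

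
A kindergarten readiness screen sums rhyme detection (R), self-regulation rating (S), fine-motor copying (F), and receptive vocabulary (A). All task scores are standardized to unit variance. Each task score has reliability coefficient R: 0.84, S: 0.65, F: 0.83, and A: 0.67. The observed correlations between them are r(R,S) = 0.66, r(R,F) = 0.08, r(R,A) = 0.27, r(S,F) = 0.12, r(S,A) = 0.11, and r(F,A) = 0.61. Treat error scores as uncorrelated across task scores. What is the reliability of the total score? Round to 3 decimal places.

0.869

Var(R+S+F+A) = 4 + 2·[0.66 + 0.08 + 0.27 + 0.12 + 0.11 + 0.61] = 4 + 3.7 = 7.7.
Under uncorrelated errors the observed covariances equal the true-score covariances, so only the own-variance terms attenuate.
True-score variance = [0.84 + 0.65 + 0.83 + 0.67] + 3.7 = 2.99 + 3.7 = 6.69.
Reliability = 6.69 / 7.7 = 0.869.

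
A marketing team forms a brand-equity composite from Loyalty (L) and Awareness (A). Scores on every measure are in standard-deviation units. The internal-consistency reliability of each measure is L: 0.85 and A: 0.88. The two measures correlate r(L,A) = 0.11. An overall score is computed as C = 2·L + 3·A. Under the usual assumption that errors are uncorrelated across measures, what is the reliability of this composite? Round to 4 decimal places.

Var(C) = 2² + 3² + 2·[6·0.11] = 13 + 1.32 = 14.32.
Because errors are independent across components, Cov(Tᵢ,Tⱼ) = Cov(Xᵢ,Xⱼ); the off-diagonal part of the true-score variance is the same as above.
True-score variance = [2²·0.85 + 3²·0.88] + 1.32 = 11.32 + 1.32 = 12.64.
Reliability = 12.64 / 14.32 = 0.8827.

0.8827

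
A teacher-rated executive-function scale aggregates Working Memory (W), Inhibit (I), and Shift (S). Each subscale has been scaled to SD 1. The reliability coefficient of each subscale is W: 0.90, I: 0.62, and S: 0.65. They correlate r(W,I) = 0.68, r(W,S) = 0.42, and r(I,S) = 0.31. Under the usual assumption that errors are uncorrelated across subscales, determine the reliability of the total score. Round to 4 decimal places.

Var(W+I+S) = 3 + 2·[0.68 + 0.42 + 0.31] = 3 + 2.82 = 5.82.
Because errors are independent across components, Cov(Tᵢ,Tⱼ) = Cov(Xᵢ,Xⱼ); the off-diagonal part of the true-score variance is the same as above.
True-score variance = [0.90 + 0.62 + 0.65] + 2.82 = 2.17 + 2.82 = 4.99.
Reliability = 4.99 / 5.82 = 0.8574.

0.8574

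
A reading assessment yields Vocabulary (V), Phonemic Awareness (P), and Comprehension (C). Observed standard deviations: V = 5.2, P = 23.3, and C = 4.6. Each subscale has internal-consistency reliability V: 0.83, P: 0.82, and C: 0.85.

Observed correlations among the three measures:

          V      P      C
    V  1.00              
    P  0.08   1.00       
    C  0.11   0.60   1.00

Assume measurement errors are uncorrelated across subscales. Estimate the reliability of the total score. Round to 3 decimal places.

Var(V+P+C) = 5.2² + 23.3² + 4.6² + 2·[5.2·23.3·0.08 + 5.2·4.6·0.11 + 23.3·4.6·0.60] = 591.09 + 153.264 = 744.354.
With uncorrelated errors the cross-covariances are all true-score covariance, so they carry over unchanged; only the diagonal terms shrink to ρᵢσᵢ².
True-score variance = [5.2²·0.83 + 23.3²·0.82 + 4.6²·0.85] + 153.264 = 485.599 + 153.264 = 638.863.
Reliability = 638.863 / 744.354 = 0.858.

0.858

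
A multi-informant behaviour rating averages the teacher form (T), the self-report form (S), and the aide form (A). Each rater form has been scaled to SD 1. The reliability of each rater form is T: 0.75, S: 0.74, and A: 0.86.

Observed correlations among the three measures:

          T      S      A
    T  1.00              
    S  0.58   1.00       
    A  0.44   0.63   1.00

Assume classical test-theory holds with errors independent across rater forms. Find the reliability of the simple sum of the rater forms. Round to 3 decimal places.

Var(T+S+A) = 3 + 2·[0.58 + 0.44 + 0.63] = 3 + 3.3 = 6.3.
Under uncorrelated errors the observed covariances equal the true-score covariances, so only the own-variance terms attenuate.
True-score variance = [0.75 + 0.74 + 0.86] + 3.3 = 2.35 + 3.3 = 5.65.
Reliability = 5.65 / 6.3 = 0.897.

0.897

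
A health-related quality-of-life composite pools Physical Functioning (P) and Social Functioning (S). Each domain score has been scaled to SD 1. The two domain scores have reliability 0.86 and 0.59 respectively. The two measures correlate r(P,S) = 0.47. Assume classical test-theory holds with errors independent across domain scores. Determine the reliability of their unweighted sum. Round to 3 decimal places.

0.813

Var(P+S) = 2 + 2·[0.47] = 2 + 0.94 = 2.94.
Under uncorrelated errors the observed covariances equal the true-score covariances, so only the own-variance terms attenuate.
True-score variance = [0.86 + 0.59] + 0.94 = 1.45 + 0.94 = 2.39.
Reliability = 2.39 / 2.94 = 0.813.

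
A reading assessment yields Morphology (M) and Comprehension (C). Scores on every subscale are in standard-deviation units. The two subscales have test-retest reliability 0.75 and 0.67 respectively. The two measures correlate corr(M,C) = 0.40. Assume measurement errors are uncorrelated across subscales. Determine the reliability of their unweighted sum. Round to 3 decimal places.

Var(M+C) = 2 + 2·[0.40] = 2 + 0.8 = 2.8.
Under uncorrelated errors the observed covariances equal the true-score covariances, so only the own-variance terms attenuate.
True-score variance = [0.75 + 0.67] + 0.8 = 1.42 + 0.8 = 2.22.
Reliability = 2.22 / 2.8 = 0.793.

0.793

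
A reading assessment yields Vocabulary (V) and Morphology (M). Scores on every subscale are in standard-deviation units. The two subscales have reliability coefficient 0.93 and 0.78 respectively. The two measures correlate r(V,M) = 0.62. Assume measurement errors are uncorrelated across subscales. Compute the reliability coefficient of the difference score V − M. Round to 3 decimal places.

0.618

Var(V−M) = 1 + 1 − 2·0.62 = 2 − 1.24 = 0.76.
Because errors are independent across components, Cov(Tᵢ,Tⱼ) = Cov(Xᵢ,Xⱼ); the off-diagonal part of the true-score variance is the same as above.
True-score variance = [0.93 + 0.78] − 1.24 = 1.71 − 1.24 = 0.47.
Reliability = 0.47 / 0.76 = 0.618.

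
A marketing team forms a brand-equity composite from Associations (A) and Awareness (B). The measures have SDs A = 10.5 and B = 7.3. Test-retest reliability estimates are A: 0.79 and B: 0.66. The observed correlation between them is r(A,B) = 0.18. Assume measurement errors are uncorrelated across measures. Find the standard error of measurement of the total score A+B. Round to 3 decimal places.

Var(total) = 163.54 + 27.594 = 191.134.
True-score variance = 122.269 + 27.594 = 149.863, so reliability = 0.7841.
Error variance = 191.134 − 149.863 = 41.2711; SEM = √41.2711 = 6.424.

6.424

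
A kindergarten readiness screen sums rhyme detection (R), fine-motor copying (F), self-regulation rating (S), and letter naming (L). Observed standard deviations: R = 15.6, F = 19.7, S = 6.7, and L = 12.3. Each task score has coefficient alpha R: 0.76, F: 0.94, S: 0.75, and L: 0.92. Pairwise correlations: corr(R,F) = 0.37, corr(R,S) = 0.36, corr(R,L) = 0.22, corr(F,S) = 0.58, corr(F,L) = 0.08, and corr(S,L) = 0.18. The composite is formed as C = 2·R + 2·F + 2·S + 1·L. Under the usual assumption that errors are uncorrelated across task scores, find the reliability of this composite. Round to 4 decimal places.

Var(C) = 2²·15.6² + 2²·19.7² + 2²·6.7² + 12.3² + 2·[4·15.6·19.7·0.37 + 4·15.6·6.7·0.36 + 2·15.6·12.3·0.22 + 4·19.7·6.7·0.58 + 2·19.7·12.3·0.08 + 2·6.7·12.3·0.18] = 2856.65 + 2128.85 = 4985.5.
With uncorrelated errors the cross-covariances are all true-score covariance, so they carry over unchanged; only the diagonal terms shrink to ρᵢσᵢ².
True-score variance = [2²·15.6²·0.76 + 2²·19.7²·0.94 + 2²·6.7²·0.75 + 12.3²·0.92] + 2128.85 = 2472.89 + 2128.85 = 4601.74.
Reliability = 4601.74 / 4985.5 = 0.9230.

0.9230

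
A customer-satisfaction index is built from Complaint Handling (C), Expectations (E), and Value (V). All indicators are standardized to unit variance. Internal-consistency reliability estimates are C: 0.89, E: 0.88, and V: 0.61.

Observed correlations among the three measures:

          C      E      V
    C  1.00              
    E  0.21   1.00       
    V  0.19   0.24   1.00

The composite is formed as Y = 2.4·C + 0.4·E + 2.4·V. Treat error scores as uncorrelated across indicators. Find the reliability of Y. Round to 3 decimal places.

0.803

Var(Y) = 2.4² + 0.4² + 2.4² + 2·[0.96·0.21 + 5.76·0.19 + 0.96·0.24] = 11.68 + 3.0528 = 14.7328.
Under uncorrelated errors the observed covariances equal the true-score covariances, so only the own-variance terms attenuate.
True-score variance = [2.4²·0.89 + 0.4²·0.88 + 2.4²·0.61] + 3.0528 = 8.7808 + 3.0528 = 11.8336.
Reliability = 11.8336 / 14.7328 = 0.803.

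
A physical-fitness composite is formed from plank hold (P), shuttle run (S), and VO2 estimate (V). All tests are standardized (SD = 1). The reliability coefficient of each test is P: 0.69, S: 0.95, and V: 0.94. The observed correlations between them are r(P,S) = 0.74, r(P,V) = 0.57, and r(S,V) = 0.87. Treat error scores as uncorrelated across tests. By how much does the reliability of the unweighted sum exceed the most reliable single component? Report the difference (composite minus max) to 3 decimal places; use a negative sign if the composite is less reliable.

Var(sum) = 3 + 4.36 = 7.36; true-score variance = 2.58 + 4.36 = 6.94; composite reliability = 0.9429.
Max component reliability = 0.9500.
Difference = 0.9429 − 0.9500 = -0.007.

-0.007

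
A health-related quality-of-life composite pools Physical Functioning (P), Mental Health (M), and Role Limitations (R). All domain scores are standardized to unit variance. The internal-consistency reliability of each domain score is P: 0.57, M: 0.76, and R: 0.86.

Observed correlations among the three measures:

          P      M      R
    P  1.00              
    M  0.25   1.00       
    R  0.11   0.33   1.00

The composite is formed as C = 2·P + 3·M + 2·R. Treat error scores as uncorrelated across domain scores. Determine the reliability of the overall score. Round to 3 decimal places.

0.821

Var(C) = 2² + 3² + 2² + 2·[6·0.25 + 4·0.11 + 6·0.33] = 17 + 7.84 = 24.84.
Because errors are independent across components, Cov(Tᵢ,Tⱼ) = Cov(Xᵢ,Xⱼ); the off-diagonal part of the true-score variance is the same as above.
True-score variance = [2²·0.57 + 3²·0.76 + 2²·0.86] + 7.84 = 12.56 + 7.84 = 20.4.
Reliability = 20.4 / 24.84 = 0.821.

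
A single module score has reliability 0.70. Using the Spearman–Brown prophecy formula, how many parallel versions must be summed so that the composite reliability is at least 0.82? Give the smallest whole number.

k ≥ ρ*(1−ρ₁)/(ρ₁(1−ρ*)) = 0.82·0.30 / (0.70·0.18) = 1.952.
Smallest integer k = 2.

2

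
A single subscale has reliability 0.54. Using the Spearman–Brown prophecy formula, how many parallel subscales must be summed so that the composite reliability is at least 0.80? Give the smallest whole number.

4

k ≥ ρ*(1−ρ₁)/(ρ₁(1−ρ*)) = 0.80·0.46 / (0.54·0.20) = 3.407.
Smallest integer k = 4.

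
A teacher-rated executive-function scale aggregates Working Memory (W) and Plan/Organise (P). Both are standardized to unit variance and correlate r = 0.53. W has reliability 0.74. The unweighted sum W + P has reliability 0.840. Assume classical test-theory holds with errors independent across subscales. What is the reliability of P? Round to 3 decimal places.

0.770

Var(W+P) = 2 + 2·0.53 = 3.060.
True-score variance = ρ_W + ρ_P + 2·0.53, so 0.840 = (0.74 + ρ_P + 1.06) / 3.060.
ρ_P = 0.840·3.060 − 0.74 − 1.06 = 0.770.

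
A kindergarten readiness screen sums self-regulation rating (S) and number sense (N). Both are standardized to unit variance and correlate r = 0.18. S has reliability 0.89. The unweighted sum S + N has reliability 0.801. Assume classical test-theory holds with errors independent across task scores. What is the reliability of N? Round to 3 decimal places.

0.640

Var(S+N) = 2 + 2·0.18 = 2.360.
True-score variance = ρ_S + ρ_N + 2·0.18, so 0.801 = (0.89 + ρ_N + 0.36) / 2.360.
ρ_N = 0.801·2.360 − 0.89 − 0.36 = 0.640.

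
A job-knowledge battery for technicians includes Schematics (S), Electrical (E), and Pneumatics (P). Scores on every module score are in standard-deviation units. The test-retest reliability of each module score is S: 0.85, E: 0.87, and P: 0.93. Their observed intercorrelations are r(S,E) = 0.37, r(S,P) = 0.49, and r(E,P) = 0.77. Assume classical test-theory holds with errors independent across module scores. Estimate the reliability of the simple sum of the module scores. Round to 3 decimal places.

Var(S+E+P) = 3 + 2·[0.37 + 0.49 + 0.77] = 3 + 3.26 = 6.26.
Under uncorrelated errors the observed covariances equal the true-score covariances, so only the own-variance terms attenuate.
True-score variance = [0.85 + 0.87 + 0.93] + 3.26 = 2.65 + 3.26 = 5.91.
Reliability = 5.91 / 6.26 = 0.944.

0.944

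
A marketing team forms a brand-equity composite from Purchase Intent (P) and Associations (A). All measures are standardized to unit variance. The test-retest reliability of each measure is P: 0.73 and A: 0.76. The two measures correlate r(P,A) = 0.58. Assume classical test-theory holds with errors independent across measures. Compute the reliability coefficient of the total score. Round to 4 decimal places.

0.8386

Var(P+A) = 2 + 2·[0.58] = 2 + 1.16 = 3.16.
With uncorrelated errors the cross-covariances are all true-score covariance, so they carry over unchanged; only the diagonal terms shrink to ρᵢσᵢ².
True-score variance = [0.73 + 0.76] + 1.16 = 1.49 + 1.16 = 2.65.
Reliability = 2.65 / 3.16 = 0.8386.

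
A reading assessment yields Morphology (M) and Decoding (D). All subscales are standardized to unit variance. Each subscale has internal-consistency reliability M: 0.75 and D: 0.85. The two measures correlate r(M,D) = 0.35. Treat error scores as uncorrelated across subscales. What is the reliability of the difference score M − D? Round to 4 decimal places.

Var(M−D) = 1 + 1 − 2·0.35 = 2 − 0.7 = 1.3.
Under uncorrelated errors the observed covariances equal the true-score covariances, so only the own-variance terms attenuate.
True-score variance = [0.75 + 0.85] − 0.7 = 1.6 − 0.7 = 0.9.
Reliability = 0.9 / 1.3 = 0.6923.

0.6923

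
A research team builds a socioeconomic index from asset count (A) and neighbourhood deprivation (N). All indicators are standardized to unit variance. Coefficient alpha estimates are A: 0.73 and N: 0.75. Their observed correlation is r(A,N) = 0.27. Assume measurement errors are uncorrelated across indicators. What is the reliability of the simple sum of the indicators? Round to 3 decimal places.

0.795

Var(A+N) = 2 + 2·[0.27] = 2 + 0.54 = 2.54.
With uncorrelated errors the cross-covariances are all true-score covariance, so they carry over unchanged; only the diagonal terms shrink to ρᵢσᵢ².
True-score variance = [0.73 + 0.75] + 0.54 = 1.48 + 0.54 = 2.02.
Reliability = 2.02 / 2.54 = 0.795.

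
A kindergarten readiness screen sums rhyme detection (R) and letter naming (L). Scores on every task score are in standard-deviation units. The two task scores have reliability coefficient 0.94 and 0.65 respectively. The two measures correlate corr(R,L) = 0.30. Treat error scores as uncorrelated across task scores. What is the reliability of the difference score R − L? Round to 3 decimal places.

Var(R−L) = 1 + 1 − 2·0.30 = 2 − 0.6 = 1.4.
Because errors are independent across components, Cov(Tᵢ,Tⱼ) = Cov(Xᵢ,Xⱼ); the off-diagonal part of the true-score variance is the same as above.
True-score variance = [0.94 + 0.65] − 0.6 = 1.59 − 0.6 = 0.99.
Reliability = 0.99 / 1.4 = 0.707.

0.707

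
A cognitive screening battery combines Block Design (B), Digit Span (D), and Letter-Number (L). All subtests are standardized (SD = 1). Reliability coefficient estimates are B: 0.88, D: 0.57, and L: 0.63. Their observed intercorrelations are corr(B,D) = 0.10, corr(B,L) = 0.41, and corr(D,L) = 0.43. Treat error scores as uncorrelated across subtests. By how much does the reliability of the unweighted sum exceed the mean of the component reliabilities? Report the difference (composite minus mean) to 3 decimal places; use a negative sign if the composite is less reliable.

0.118

Var(sum) = 3 + 1.88 = 4.88; true-score variance = 2.08 + 1.88 = 3.96; composite reliability = 0.8115.
Mean component reliability = 0.6933.
Difference = 0.8115 − 0.6933 = 0.118.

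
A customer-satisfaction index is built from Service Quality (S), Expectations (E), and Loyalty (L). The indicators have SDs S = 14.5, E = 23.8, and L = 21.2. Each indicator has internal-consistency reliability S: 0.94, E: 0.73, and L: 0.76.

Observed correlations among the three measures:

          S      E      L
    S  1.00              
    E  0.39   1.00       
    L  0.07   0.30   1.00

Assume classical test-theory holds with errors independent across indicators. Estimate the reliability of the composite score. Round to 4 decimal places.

Var(S+E+L) = 14.5² + 23.8² + 21.2² + 2·[14.5·23.8·0.39 + 14.5·21.2·0.07 + 23.8·21.2·0.30] = 1226.13 + 614.95 = 1841.08.
With uncorrelated errors the cross-covariances are all true-score covariance, so they carry over unchanged; only the diagonal terms shrink to ρᵢσᵢ².
True-score variance = [14.5²·0.94 + 23.8²·0.73 + 21.2²·0.76] + 614.95 = 952.711 + 614.95 = 1567.66.
Reliability = 1567.66 / 1841.08 = 0.8515.

0.8515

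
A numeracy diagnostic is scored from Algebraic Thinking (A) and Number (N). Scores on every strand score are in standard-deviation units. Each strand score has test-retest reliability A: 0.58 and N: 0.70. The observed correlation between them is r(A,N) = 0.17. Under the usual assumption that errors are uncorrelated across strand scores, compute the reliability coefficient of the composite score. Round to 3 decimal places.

0.692

Var(A+N) = 2 + 2·[0.17] = 2 + 0.34 = 2.34.
With uncorrelated errors the cross-covariances are all true-score covariance, so they carry over unchanged; only the diagonal terms shrink to ρᵢσᵢ².
True-score variance = [0.58 + 0.70] + 0.34 = 1.28 + 0.34 = 1.62.
Reliability = 1.62 / 2.34 = 0.692.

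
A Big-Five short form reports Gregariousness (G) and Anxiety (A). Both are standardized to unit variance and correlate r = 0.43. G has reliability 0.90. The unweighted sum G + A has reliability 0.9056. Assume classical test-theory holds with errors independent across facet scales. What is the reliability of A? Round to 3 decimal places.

Var(G+A) = 2 + 2·0.43 = 2.860.
True-score variance = ρ_G + ρ_A + 2·0.43, so 0.9056 = (0.90 + ρ_A + 0.86) / 2.860.
ρ_A = 0.9056·2.860 − 0.90 − 0.86 = 0.830.

0.830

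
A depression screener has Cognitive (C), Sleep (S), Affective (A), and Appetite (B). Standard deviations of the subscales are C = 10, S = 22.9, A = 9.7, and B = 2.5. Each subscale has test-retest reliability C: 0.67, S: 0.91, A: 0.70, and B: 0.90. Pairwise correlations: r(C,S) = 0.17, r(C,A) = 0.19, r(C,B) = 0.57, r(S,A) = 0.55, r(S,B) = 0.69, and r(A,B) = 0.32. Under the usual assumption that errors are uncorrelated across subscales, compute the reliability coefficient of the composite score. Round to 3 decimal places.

Var(C+S+A+B) = 10² + 22.9² + 9.7² + 2.5² + 2·[10·22.9·0.17 + 10·9.7·0.19 + 10·2.5·0.57 + 22.9·9.7·0.55 + 22.9·2.5·0.69 + 9.7·2.5·0.32] = 724.75 + 482.088 = 1206.84.
Under uncorrelated errors the observed covariances equal the true-score covariances, so only the own-variance terms attenuate.
True-score variance = [10²·0.67 + 22.9²·0.91 + 9.7²·0.70 + 2.5²·0.90] + 482.088 = 615.701 + 482.088 = 1097.79.
Reliability = 1097.79 / 1206.84 = 0.910.

0.910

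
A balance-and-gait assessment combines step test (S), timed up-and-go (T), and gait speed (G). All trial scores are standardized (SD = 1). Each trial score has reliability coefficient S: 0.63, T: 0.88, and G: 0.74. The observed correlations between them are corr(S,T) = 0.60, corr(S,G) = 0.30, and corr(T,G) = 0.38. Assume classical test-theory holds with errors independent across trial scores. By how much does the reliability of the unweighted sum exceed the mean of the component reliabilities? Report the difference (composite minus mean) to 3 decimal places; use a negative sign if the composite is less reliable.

Var(sum) = 3 + 2.56 = 5.56; true-score variance = 2.25 + 2.56 = 4.81; composite reliability = 0.8651.
Mean component reliability = 0.7500.
Difference = 0.8651 − 0.7500 = 0.115.

0.115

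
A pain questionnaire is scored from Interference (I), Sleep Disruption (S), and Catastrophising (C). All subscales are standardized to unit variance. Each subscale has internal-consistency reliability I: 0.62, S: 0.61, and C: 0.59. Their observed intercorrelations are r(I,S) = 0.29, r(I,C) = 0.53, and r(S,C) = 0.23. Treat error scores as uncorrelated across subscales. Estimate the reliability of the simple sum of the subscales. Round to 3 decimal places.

Var(I+S+C) = 3 + 2·[0.29 + 0.53 + 0.23] = 3 + 2.1 = 5.1.
Under uncorrelated errors the observed covariances equal the true-score covariances, so only the own-variance terms attenuate.
True-score variance = [0.62 + 0.61 + 0.59] + 2.1 = 1.82 + 2.1 = 3.92.
Reliability = 3.92 / 5.1 = 0.769.

0.769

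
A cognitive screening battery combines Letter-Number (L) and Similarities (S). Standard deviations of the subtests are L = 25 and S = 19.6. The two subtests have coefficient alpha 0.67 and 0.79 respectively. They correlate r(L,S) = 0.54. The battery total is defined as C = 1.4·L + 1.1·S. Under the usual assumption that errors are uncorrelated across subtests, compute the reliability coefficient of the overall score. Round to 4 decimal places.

0.7996

Var(C) = 1.4²·25² + 1.1²·19.6² + 2·[1.54·25·19.6·0.54] = 1689.83 + 814.968 = 2504.8.
With uncorrelated errors the cross-covariances are all true-score covariance, so they carry over unchanged; only the diagonal terms shrink to ρᵢσᵢ².
True-score variance = [1.4²·25²·0.67 + 1.1²·19.6²·0.79] + 814.968 = 1187.97 + 814.968 = 2002.94.
Reliability = 2002.94 / 2504.8 = 0.7996.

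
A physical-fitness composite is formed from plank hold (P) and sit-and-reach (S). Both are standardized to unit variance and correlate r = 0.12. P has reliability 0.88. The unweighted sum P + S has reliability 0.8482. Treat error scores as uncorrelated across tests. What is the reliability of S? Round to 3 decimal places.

Var(P+S) = 2 + 2·0.12 = 2.240.
True-score variance = ρ_P + ρ_S + 2·0.12, so 0.8482 = (0.88 + ρ_S + 0.24) / 2.240.
ρ_S = 0.8482·2.240 − 0.88 − 0.24 = 0.780.

0.780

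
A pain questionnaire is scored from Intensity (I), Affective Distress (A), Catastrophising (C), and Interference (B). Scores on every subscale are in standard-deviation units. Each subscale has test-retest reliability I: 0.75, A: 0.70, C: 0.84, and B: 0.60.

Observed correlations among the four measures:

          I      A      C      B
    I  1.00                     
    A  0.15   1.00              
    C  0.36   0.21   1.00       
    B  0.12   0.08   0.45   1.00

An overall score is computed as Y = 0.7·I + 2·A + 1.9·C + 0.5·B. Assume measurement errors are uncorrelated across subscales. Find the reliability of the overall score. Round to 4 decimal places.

0.8390

Var(Y) = 0.7² + 2² + 1.9² + 0.5² + 2·[1.4·0.15 + 1.33·0.36 + 0.35·0.12 + 3.8·0.21 + 0.08 + 0.95·0.45] = 8.35 + 4.0726 = 12.4226.
Under uncorrelated errors the observed covariances equal the true-score covariances, so only the own-variance terms attenuate.
True-score variance = [0.7²·0.75 + 2²·0.70 + 1.9²·0.84 + 0.5²·0.60] + 4.0726 = 6.3499 + 4.0726 = 10.4225.
Reliability = 10.4225 / 12.4226 = 0.8390.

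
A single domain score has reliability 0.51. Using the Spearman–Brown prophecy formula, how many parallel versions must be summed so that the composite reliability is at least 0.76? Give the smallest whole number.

k ≥ ρ*(1−ρ₁)/(ρ₁(1−ρ*)) = 0.76·0.49 / (0.51·0.24) = 3.042.
Smallest integer k = 4.

4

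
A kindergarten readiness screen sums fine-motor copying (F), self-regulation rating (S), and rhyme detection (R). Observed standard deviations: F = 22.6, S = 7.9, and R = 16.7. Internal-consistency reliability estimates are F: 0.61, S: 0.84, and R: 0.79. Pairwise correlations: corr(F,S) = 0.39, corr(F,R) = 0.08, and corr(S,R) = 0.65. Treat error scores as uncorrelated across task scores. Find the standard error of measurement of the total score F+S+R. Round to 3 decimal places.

Var(total) = 852.06 + 371.157 = 1223.22.
True-score variance = 584.311 + 371.157 = 955.469, so reliability = 0.7811.
Error variance = 1223.22 − 955.469 = 267.749; SEM = √267.749 = 16.363.

16.363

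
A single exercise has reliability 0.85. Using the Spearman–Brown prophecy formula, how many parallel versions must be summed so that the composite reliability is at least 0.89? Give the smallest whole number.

2

k ≥ ρ*(1−ρ₁)/(ρ₁(1−ρ*)) = 0.89·0.15 / (0.85·0.11) = 1.428.
Smallest integer k = 2.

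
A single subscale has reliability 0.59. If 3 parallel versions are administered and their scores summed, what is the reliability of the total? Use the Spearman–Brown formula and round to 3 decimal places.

ρ_k = kρ / (1 + (k−1)ρ) = 3·0.59 / (1 + 2·0.59) = 1.770 / 2.180 = 0.812.

0.812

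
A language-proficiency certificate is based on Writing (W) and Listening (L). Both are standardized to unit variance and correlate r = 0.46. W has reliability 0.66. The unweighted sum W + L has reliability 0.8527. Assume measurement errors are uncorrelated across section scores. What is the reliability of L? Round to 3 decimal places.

0.910

Var(W+L) = 2 + 2·0.46 = 2.920.
True-score variance = ρ_W + ρ_L + 2·0.46, so 0.8527 = (0.66 + ρ_L + 0.92) / 2.920.
ρ_L = 0.8527·2.920 − 0.66 − 0.92 = 0.910.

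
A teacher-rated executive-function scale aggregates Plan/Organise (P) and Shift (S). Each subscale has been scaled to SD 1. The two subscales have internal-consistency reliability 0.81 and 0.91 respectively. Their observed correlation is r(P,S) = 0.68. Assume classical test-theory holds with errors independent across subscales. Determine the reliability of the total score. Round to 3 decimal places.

Var(P+S) = 2 + 2·[0.68] = 2 + 1.36 = 3.36.
With uncorrelated errors the cross-covariances are all true-score covariance, so they carry over unchanged; only the diagonal terms shrink to ρᵢσᵢ².
True-score variance = [0.81 + 0.91] + 1.36 = 1.72 + 1.36 = 3.08.
Reliability = 3.08 / 3.36 = 0.917.

0.917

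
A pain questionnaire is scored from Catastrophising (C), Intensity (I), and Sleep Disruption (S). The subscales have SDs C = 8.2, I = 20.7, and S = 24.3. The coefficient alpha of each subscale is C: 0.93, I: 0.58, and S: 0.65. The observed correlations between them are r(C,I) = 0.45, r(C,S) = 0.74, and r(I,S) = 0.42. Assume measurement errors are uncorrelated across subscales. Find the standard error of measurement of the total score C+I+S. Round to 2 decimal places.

19.78

Var(total) = 1086.22 + 870.199 = 1956.42.
True-score variance = 694.876 + 870.199 = 1565.08, so reliability = 0.8000.
Error variance = 1956.42 − 1565.08 = 391.344; SEM = √391.344 = 19.78.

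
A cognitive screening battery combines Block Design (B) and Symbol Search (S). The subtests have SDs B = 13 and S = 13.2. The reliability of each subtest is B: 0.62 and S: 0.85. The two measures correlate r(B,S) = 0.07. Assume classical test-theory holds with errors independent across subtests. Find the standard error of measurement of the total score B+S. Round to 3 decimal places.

9.506

Var(total) = 343.24 + 24.024 = 367.264.
True-score variance = 252.884 + 24.024 = 276.908, so reliability = 0.7540.
Error variance = 367.264 − 276.908 = 90.356; SEM = √90.356 = 9.506.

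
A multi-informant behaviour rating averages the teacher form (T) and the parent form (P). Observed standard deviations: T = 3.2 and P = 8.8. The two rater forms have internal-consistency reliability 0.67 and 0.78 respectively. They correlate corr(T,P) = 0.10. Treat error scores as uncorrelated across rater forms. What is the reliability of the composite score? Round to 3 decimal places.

Var(T+P) = 3.2² + 8.8² + 2·[3.2·8.8·0.10] = 87.68 + 5.632 = 93.312.
With uncorrelated errors the cross-covariances are all true-score covariance, so they carry over unchanged; only the diagonal terms shrink to ρᵢσᵢ².
True-score variance = [3.2²·0.67 + 8.8²·0.78] + 5.632 = 67.264 + 5.632 = 72.896.
Reliability = 72.896 / 93.312 = 0.781.

0.781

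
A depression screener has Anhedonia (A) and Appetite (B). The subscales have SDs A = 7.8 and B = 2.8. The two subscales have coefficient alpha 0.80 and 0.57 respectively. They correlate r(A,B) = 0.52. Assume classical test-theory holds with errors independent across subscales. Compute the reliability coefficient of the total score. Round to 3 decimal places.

0.830

Var(A+B) = 7.8² + 2.8² + 2·[7.8·2.8·0.52] = 68.68 + 22.7136 = 91.3936.
With uncorrelated errors the cross-covariances are all true-score covariance, so they carry over unchanged; only the diagonal terms shrink to ρᵢσᵢ².
True-score variance = [7.8²·0.80 + 2.8²·0.57] + 22.7136 = 53.1408 + 22.7136 = 75.8544.
Reliability = 75.8544 / 91.3936 = 0.830.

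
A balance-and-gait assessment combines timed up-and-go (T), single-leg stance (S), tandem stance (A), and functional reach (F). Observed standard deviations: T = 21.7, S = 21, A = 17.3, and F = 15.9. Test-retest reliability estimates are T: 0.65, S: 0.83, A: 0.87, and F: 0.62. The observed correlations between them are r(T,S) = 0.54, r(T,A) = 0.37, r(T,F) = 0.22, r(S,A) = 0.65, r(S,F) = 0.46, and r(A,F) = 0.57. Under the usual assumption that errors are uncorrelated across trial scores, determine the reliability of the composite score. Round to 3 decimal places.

Var(T+S+A+F) = 21.7² + 21² + 17.3² + 15.9² + 2·[21.7·21·0.54 + 21.7·17.3·0.37 + 21.7·15.9·0.22 + 21·17.3·0.65 + 21·15.9·0.46 + 17.3·15.9·0.57] = 1463.99 + 2014.83 = 3478.82.
Because errors are independent across components, Cov(Tᵢ,Tⱼ) = Cov(Xᵢ,Xⱼ); the off-diagonal part of the true-score variance is the same as above.
True-score variance = [21.7²·0.65 + 21²·0.83 + 17.3²·0.87 + 15.9²·0.62] + 2014.83 = 1089.23 + 2014.83 = 3104.06.
Reliability = 3104.06 / 3478.82 = 0.892.

0.892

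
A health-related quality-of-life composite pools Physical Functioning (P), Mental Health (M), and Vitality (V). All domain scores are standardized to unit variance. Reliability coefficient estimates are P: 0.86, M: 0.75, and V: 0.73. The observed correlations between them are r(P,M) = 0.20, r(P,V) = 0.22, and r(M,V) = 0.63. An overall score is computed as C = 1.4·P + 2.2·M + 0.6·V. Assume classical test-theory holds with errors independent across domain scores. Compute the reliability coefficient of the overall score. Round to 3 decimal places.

Var(C) = 1.4² + 2.2² + 0.6² + 2·[3.08·0.20 + 0.84·0.22 + 1.32·0.63] = 7.16 + 3.2648 = 10.4248.
Under uncorrelated errors the observed covariances equal the true-score covariances, so only the own-variance terms attenuate.
True-score variance = [1.4²·0.86 + 2.2²·0.75 + 0.6²·0.73] + 3.2648 = 5.5784 + 3.2648 = 8.8432.
Reliability = 8.8432 / 10.4248 = 0.848.

0.848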